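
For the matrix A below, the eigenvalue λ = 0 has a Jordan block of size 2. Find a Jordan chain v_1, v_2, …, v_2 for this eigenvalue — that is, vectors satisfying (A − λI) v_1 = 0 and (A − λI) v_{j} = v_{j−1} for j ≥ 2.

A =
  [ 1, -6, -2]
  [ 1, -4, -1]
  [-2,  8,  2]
A Jordan chain for λ = 0 of length 2:
v_1 = (-4, -2, 4)ᵀ
v_2 = (2, 1, 0)ᵀ

Let N = A − (0)·I. We want v_2 with N^2 v_2 = 0 but N^1 v_2 ≠ 0; then v_{j-1} := N · v_j for j = 2, …, 2.

Pick v_2 = (2, 1, 0)ᵀ.
Then v_1 = N · v_2 = (-4, -2, 4)ᵀ.

Sanity check: (A − (0)·I) v_1 = (0, 0, 0)ᵀ = 0. ✓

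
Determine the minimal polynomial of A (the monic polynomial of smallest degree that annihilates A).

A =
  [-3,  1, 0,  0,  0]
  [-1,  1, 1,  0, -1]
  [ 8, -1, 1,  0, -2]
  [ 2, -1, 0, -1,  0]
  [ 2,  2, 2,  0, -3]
x^3 + 3*x^2 + 3*x + 1

The characteristic polynomial is χ_A(x) = (x + 1)^5, so the eigenvalues are known. The minimal polynomial is
  m_A(x) = Π_λ (x − λ)^{k_λ}
where k_λ is the size of the *largest* Jordan block for λ (equivalently, the smallest k with (A − λI)^k v = 0 for every generalised eigenvector v of λ).

  λ = -1: largest Jordan block has size 3, contributing (x + 1)^3

So m_A(x) = (x + 1)^3 = x^3 + 3*x^2 + 3*x + 1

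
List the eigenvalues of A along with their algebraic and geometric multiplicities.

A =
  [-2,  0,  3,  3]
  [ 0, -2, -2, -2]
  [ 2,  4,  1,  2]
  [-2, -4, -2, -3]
λ = -2: alg = 2, geom = 2; λ = -1: alg = 2, geom = 2

Step 1 — factor the characteristic polynomial to read off the algebraic multiplicities:
  χ_A(x) = (x + 1)^2*(x + 2)^2

Step 2 — compute geometric multiplicities via the rank-nullity identity g(λ) = n − rank(A − λI):
  rank(A − (-2)·I) = 2, so dim ker(A − (-2)·I) = n − 2 = 2
  rank(A − (-1)·I) = 2, so dim ker(A − (-1)·I) = n − 2 = 2

Summary:
  λ = -2: algebraic multiplicity = 2, geometric multiplicity = 2
  λ = -1: algebraic multiplicity = 2, geometric multiplicity = 2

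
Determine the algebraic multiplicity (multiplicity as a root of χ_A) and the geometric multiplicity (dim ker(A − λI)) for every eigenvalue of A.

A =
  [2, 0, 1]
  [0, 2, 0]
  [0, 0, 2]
λ = 2: alg = 3, geom = 2

Step 1 — factor the characteristic polynomial to read off the algebraic multiplicities:
  χ_A(x) = (x - 2)^3

Step 2 — compute geometric multiplicities via the rank-nullity identity g(λ) = n − rank(A − λI):
  rank(A − (2)·I) = 1, so dim ker(A − (2)·I) = n − 1 = 2

Summary:
  λ = 2: algebraic multiplicity = 3, geometric multiplicity = 2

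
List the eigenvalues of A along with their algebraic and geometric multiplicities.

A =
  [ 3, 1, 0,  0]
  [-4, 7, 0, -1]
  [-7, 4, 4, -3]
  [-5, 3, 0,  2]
λ = 4: alg = 4, geom = 2

Step 1 — factor the characteristic polynomial to read off the algebraic multiplicities:
  χ_A(x) = (x - 4)^4

Step 2 — compute geometric multiplicities via the rank-nullity identity g(λ) = n − rank(A − λI):
  rank(A − (4)·I) = 2, so dim ker(A − (4)·I) = n − 2 = 2

Summary:
  λ = 4: algebraic multiplicity = 4, geometric multiplicity = 2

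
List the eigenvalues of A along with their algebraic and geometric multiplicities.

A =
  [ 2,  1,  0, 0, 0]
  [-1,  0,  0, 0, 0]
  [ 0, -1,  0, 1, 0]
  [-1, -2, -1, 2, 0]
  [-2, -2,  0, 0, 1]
λ = 1: alg = 5, geom = 3

Step 1 — factor the characteristic polynomial to read off the algebraic multiplicities:
  χ_A(x) = (x - 1)^5

Step 2 — compute geometric multiplicities via the rank-nullity identity g(λ) = n − rank(A − λI):
  rank(A − (1)·I) = 2, so dim ker(A − (1)·I) = n − 2 = 3

Summary:
  λ = 1: algebraic multiplicity = 5, geometric multiplicity = 3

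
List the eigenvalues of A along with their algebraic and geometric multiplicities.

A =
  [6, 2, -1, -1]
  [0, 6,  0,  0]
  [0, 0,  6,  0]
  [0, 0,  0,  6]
λ = 6: alg = 4, geom = 3

Step 1 — factor the characteristic polynomial to read off the algebraic multiplicities:
  χ_A(x) = (x - 6)^4

Step 2 — compute geometric multiplicities via the rank-nullity identity g(λ) = n − rank(A − λI):
  rank(A − (6)·I) = 1, so dim ker(A − (6)·I) = n − 1 = 3

Summary:
  λ = 6: algebraic multiplicity = 4, geometric multiplicity = 3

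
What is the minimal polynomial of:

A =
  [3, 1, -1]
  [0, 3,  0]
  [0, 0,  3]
x^2 - 6*x + 9

The characteristic polynomial is χ_A(x) = (x - 3)^3, so the eigenvalues are known. The minimal polynomial is
  m_A(x) = Π_λ (x − λ)^{k_λ}
where k_λ is the size of the *largest* Jordan block for λ (equivalently, the smallest k with (A − λI)^k v = 0 for every generalised eigenvector v of λ).

  λ = 3: largest Jordan block has size 2, contributing (x − 3)^2

So m_A(x) = (x - 3)^2 = x^2 - 6*x + 9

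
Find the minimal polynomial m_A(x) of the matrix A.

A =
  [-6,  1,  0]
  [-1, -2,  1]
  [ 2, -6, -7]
x^3 + 15*x^2 + 75*x + 125

The characteristic polynomial is χ_A(x) = (x + 5)^3, so the eigenvalues are known. The minimal polynomial is
  m_A(x) = Π_λ (x − λ)^{k_λ}
where k_λ is the size of the *largest* Jordan block for λ (equivalently, the smallest k with (A − λI)^k v = 0 for every generalised eigenvector v of λ).

  λ = -5: largest Jordan block has size 3, contributing (x + 5)^3

So m_A(x) = (x + 5)^3 = x^3 + 15*x^2 + 75*x + 125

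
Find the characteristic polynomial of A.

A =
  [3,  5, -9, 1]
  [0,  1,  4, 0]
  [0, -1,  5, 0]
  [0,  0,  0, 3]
x^4 - 12*x^3 + 54*x^2 - 108*x + 81

Expanding det(x·I − A) (e.g. by cofactor expansion or by noting that A is similar to its Jordan form J, which has the same characteristic polynomial as A) gives
  χ_A(x) = x^4 - 12*x^3 + 54*x^2 - 108*x + 81
which factors as (x - 3)^4. The eigenvalues (with algebraic multiplicities) are λ = 3 with multiplicity 4.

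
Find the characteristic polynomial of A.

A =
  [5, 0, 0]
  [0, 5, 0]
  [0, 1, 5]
x^3 - 15*x^2 + 75*x - 125

Expanding det(x·I − A) (e.g. by cofactor expansion or by noting that A is similar to its Jordan form J, which has the same characteristic polynomial as A) gives
  χ_A(x) = x^3 - 15*x^2 + 75*x - 125
which factors as (x - 5)^3. The eigenvalues (with algebraic multiplicities) are λ = 5 with multiplicity 3.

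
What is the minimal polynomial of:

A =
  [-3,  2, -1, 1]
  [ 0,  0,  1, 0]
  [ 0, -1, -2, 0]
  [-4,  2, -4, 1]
x^3 + 3*x^2 + 3*x + 1

The characteristic polynomial is χ_A(x) = (x + 1)^4, so the eigenvalues are known. The minimal polynomial is
  m_A(x) = Π_λ (x − λ)^{k_λ}
where k_λ is the size of the *largest* Jordan block for λ (equivalently, the smallest k with (A − λI)^k v = 0 for every generalised eigenvector v of λ).

  λ = -1: largest Jordan block has size 3, contributing (x + 1)^3

So m_A(x) = (x + 1)^3 = x^3 + 3*x^2 + 3*x + 1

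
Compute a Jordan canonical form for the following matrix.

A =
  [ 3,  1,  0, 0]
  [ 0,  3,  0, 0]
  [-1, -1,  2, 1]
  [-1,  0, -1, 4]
J_2(3) ⊕ J_2(3)

The characteristic polynomial is
  det(x·I − A) = x^4 - 12*x^3 + 54*x^2 - 108*x + 81 = (x - 3)^4

Eigenvalues and multiplicities (the geometric multiplicity of λ is n − rank(A − λI), which equals the number of Jordan blocks for λ):
  λ = 3: algebraic multiplicity = 4, geometric multiplicity = 2

Determining the block sizes for each eigenvalue:
  λ = 3: with am = 4 and gm = 2, the partition is not yet determined (e.g. several partitions of 4 into 2 parts exist). Let N = A − (3)·I. Computing rank(N^1) = 2, rank(N^2) = 0; the number of blocks of size ≥ j is rank(N^{j−1}) − rank(N^j), giving [2, 2]. So we have 2 block(s) of size 2 → block sizes [2, 2]

Assembling the blocks gives a Jordan form
J =
  [3, 1, 0, 0]
  [0, 3, 0, 0]
  [0, 0, 3, 1]
  [0, 0, 0, 3]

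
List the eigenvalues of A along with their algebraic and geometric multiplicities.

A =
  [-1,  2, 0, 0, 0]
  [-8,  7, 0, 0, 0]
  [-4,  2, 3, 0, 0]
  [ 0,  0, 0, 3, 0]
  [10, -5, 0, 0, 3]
λ = 3: alg = 5, geom = 4

Step 1 — factor the characteristic polynomial to read off the algebraic multiplicities:
  χ_A(x) = (x - 3)^5

Step 2 — compute geometric multiplicities via the rank-nullity identity g(λ) = n − rank(A − λI):
  rank(A − (3)·I) = 1, so dim ker(A − (3)·I) = n − 1 = 4

Summary:
  λ = 3: algebraic multiplicity = 5, geometric multiplicity = 4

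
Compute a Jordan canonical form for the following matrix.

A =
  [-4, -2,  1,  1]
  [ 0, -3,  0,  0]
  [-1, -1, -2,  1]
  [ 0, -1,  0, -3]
J_2(-3) ⊕ J_2(-3)

The characteristic polynomial is
  det(x·I − A) = x^4 + 12*x^3 + 54*x^2 + 108*x + 81 = (x + 3)^4

Eigenvalues and multiplicities (the geometric multiplicity of λ is n − rank(A − λI), which equals the number of Jordan blocks for λ):
  λ = -3: algebraic multiplicity = 4, geometric multiplicity = 2

Determining the block sizes for each eigenvalue:
  λ = -3: with am = 4 and gm = 2, the partition is not yet determined (e.g. several partitions of 4 into 2 parts exist). Let N = A − (-3)·I. Computing rank(N^1) = 2, rank(N^2) = 0; the number of blocks of size ≥ j is rank(N^{j−1}) − rank(N^j), giving [2, 2]. So we have 2 block(s) of size 2 → block sizes [2, 2]

Assembling the blocks gives a Jordan form
J =
  [-3,  1,  0,  0]
  [ 0, -3,  0,  0]
  [ 0,  0, -3,  1]
  [ 0,  0,  0, -3]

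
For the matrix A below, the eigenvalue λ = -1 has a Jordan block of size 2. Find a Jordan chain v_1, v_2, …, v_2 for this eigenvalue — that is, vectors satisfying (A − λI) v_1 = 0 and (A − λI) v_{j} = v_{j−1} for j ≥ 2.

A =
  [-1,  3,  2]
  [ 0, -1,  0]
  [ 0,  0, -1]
A Jordan chain for λ = -1 of length 2:
v_1 = (3, 0, 0)ᵀ
v_2 = (0, 1, 0)ᵀ

Let N = A − (-1)·I. We want v_2 with N^2 v_2 = 0 but N^1 v_2 ≠ 0; then v_{j-1} := N · v_j for j = 2, …, 2.

Pick v_2 = (0, 1, 0)ᵀ.
Then v_1 = N · v_2 = (3, 0, 0)ᵀ.

Sanity check: (A − (-1)·I) v_1 = (0, 0, 0)ᵀ = 0. ✓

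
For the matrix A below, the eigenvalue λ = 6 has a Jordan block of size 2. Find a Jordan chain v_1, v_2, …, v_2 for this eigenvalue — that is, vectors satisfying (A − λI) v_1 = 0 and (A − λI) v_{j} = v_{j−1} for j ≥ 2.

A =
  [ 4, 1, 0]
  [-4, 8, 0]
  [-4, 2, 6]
A Jordan chain for λ = 6 of length 2:
v_1 = (-2, -4, -4)ᵀ
v_2 = (1, 0, 0)ᵀ

Let N = A − (6)·I. We want v_2 with N^2 v_2 = 0 but N^1 v_2 ≠ 0; then v_{j-1} := N · v_j for j = 2, …, 2.

Pick v_2 = (1, 0, 0)ᵀ.
Then v_1 = N · v_2 = (-2, -4, -4)ᵀ.

Sanity check: (A − (6)·I) v_1 = (0, 0, 0)ᵀ = 0. ✓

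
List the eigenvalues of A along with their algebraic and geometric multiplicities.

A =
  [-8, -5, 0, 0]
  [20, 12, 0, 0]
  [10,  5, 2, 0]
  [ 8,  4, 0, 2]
λ = 2: alg = 4, geom = 3

Step 1 — factor the characteristic polynomial to read off the algebraic multiplicities:
  χ_A(x) = (x - 2)^4

Step 2 — compute geometric multiplicities via the rank-nullity identity g(λ) = n − rank(A − λI):
  rank(A − (2)·I) = 1, so dim ker(A − (2)·I) = n − 1 = 3

Summary:
  λ = 2: algebraic multiplicity = 4, geometric multiplicity = 3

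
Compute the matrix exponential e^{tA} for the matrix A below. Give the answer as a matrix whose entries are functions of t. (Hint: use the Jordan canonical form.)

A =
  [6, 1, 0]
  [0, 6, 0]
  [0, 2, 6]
e^{tA} =
  [exp(6*t), t*exp(6*t), 0]
  [0, exp(6*t), 0]
  [0, 2*t*exp(6*t), exp(6*t)]

Strategy: write A = P · J · P⁻¹ where J is a Jordan canonical form, so e^{tA} = P · e^{tJ} · P⁻¹, and e^{tJ} can be computed block-by-block.

A has Jordan form
J =
  [6, 1, 0]
  [0, 6, 0]
  [0, 0, 6]
(up to reordering of blocks).

Per-block formulas:
  For a 2×2 Jordan block J_2(6): exp(t · J_2(6)) = e^(6t)·(I + t·N), where N is the 2×2 nilpotent shift.
  For a 1×1 block at λ = 6: exp(t · [6]) = [e^(6t)].

After assembling e^{tJ} and conjugating by P, we get:

e^{tA} =
  [exp(6*t), t*exp(6*t), 0]
  [0, exp(6*t), 0]
  [0, 2*t*exp(6*t), exp(6*t)]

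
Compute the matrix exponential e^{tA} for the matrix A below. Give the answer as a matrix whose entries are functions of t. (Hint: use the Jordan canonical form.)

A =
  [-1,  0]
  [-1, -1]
e^{tA} =
  [exp(-t), 0]
  [-t*exp(-t), exp(-t)]

Strategy: write A = P · J · P⁻¹ where J is a Jordan canonical form, so e^{tA} = P · e^{tJ} · P⁻¹, and e^{tJ} can be computed block-by-block.

A has Jordan form
J =
  [-1,  1]
  [ 0, -1]
(up to reordering of blocks).

Per-block formulas:
  For a 2×2 Jordan block J_2(-1): exp(t · J_2(-1)) = e^(-1t)·(I + t·N), where N is the 2×2 nilpotent shift.

After assembling e^{tJ} and conjugating by P, we get:

e^{tA} =
  [exp(-t), 0]
  [-t*exp(-t), exp(-t)]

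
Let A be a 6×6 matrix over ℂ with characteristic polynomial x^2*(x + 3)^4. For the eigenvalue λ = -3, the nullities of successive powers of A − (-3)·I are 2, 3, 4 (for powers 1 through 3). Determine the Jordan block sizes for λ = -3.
Block sizes for λ = -3: [3, 1]

From the dimensions of kernels of powers, the number of Jordan blocks of size at least j is d_j − d_{j−1} where d_j = dim ker(N^j) (with d_0 = 0). Computing the differences gives [2, 1, 1].
The number of blocks of size exactly k is (#blocks of size ≥ k) − (#blocks of size ≥ k + 1), so the partition is: 1 block(s) of size 1, 1 block(s) of size 3.
In nonincreasing order the block sizes are [3, 1].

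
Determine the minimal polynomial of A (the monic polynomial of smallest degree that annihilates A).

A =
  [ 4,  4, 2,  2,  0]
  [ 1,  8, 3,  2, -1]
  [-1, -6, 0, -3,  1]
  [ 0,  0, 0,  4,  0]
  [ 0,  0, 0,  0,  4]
x^3 - 12*x^2 + 48*x - 64

The characteristic polynomial is χ_A(x) = (x - 4)^5, so the eigenvalues are known. The minimal polynomial is
  m_A(x) = Π_λ (x − λ)^{k_λ}
where k_λ is the size of the *largest* Jordan block for λ (equivalently, the smallest k with (A − λI)^k v = 0 for every generalised eigenvector v of λ).

  λ = 4: largest Jordan block has size 3, contributing (x − 4)^3

So m_A(x) = (x - 4)^3 = x^3 - 12*x^2 + 48*x - 64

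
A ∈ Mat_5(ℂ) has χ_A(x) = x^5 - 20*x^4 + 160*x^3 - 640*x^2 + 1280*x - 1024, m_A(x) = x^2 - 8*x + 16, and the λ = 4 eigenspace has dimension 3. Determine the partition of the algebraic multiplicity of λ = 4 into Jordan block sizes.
Block sizes for λ = 4: [2, 2, 1]

Step 1 — from the characteristic polynomial, algebraic multiplicity of λ = 4 is 5. From dim ker(A − (4)·I) = 3, there are exactly 3 Jordan blocks for λ = 4.
Step 2 — from the minimal polynomial, the factor (x − 4)^2 tells us the largest block for λ = 4 has size 2.
Step 3 — with total size 5, 3 blocks, and largest block 2, the block sizes (in nonincreasing order) are [2, 2, 1].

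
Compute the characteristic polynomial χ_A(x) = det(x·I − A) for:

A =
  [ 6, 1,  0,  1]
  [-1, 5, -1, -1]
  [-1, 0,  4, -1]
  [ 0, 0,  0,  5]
x^4 - 20*x^3 + 150*x^2 - 500*x + 625

Expanding det(x·I − A) (e.g. by cofactor expansion or by noting that A is similar to its Jordan form J, which has the same characteristic polynomial as A) gives
  χ_A(x) = x^4 - 20*x^3 + 150*x^2 - 500*x + 625
which factors as (x - 5)^4. The eigenvalues (with algebraic multiplicities) are λ = 5 with multiplicity 4.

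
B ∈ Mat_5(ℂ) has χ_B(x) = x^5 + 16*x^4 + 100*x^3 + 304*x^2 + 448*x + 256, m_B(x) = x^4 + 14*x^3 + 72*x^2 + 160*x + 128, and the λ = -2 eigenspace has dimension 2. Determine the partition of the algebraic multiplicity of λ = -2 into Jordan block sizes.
Block sizes for λ = -2: [1, 1]

Step 1 — from the characteristic polynomial, algebraic multiplicity of λ = -2 is 2. From dim ker(B − (-2)·I) = 2, there are exactly 2 Jordan blocks for λ = -2.
Step 2 — from the minimal polynomial, the factor (x + 2) tells us the largest block for λ = -2 has size 1.
Step 3 — with total size 2, 2 blocks, and largest block 1, the block sizes (in nonincreasing order) are [1, 1].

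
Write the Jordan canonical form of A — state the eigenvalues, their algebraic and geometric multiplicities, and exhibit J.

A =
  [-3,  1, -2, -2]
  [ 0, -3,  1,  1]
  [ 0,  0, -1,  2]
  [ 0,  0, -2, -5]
J_3(-3) ⊕ J_1(-3)

The characteristic polynomial is
  det(x·I − A) = x^4 + 12*x^3 + 54*x^2 + 108*x + 81 = (x + 3)^4

Eigenvalues and multiplicities (the geometric multiplicity of λ is n − rank(A − λI), which equals the number of Jordan blocks for λ):
  λ = -3: algebraic multiplicity = 4, geometric multiplicity = 2

Determining the block sizes for each eigenvalue:
  λ = -3: with am = 4 and gm = 2, the partition is not yet determined (e.g. several partitions of 4 into 2 parts exist). Let N = A − (-3)·I. Computing rank(N^1) = 2, rank(N^2) = 1, rank(N^3) = 0; the number of blocks of size ≥ j is rank(N^{j−1}) − rank(N^j), giving [2, 1, 1]. So we have 1 block(s) of size 3, 1 block(s) of size 1 → block sizes [3, 1]

Assembling the blocks gives a Jordan form
J =
  [-3,  1,  0,  0]
  [ 0, -3,  1,  0]
  [ 0,  0, -3,  0]
  [ 0,  0,  0, -3]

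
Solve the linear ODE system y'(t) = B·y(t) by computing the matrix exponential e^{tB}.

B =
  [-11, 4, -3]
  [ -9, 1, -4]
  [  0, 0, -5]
e^{tB} =
  [-6*t*exp(-5*t) + exp(-5*t), 4*t*exp(-5*t), t^2*exp(-5*t) - 3*t*exp(-5*t)]
  [-9*t*exp(-5*t), 6*t*exp(-5*t) + exp(-5*t), 3*t^2*exp(-5*t)/2 - 4*t*exp(-5*t)]
  [0, 0, exp(-5*t)]

Strategy: write B = P · J · P⁻¹ where J is a Jordan canonical form, so e^{tB} = P · e^{tJ} · P⁻¹, and e^{tJ} can be computed block-by-block.

B has Jordan form
J =
  [-5,  1,  0]
  [ 0, -5,  1]
  [ 0,  0, -5]
(up to reordering of blocks).

Per-block formulas:
  For a 3×3 Jordan block J_3(-5): exp(t · J_3(-5)) = e^(-5t)·(I + t·N + (t^2/2)·N^2), where N is the 3×3 nilpotent shift.

After assembling e^{tJ} and conjugating by P, we get:

e^{tB} =
  [-6*t*exp(-5*t) + exp(-5*t), 4*t*exp(-5*t), t^2*exp(-5*t) - 3*t*exp(-5*t)]
  [-9*t*exp(-5*t), 6*t*exp(-5*t) + exp(-5*t), 3*t^2*exp(-5*t)/2 - 4*t*exp(-5*t)]
  [0, 0, exp(-5*t)]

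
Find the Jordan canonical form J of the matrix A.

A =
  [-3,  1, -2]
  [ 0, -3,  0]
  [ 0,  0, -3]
J_2(-3) ⊕ J_1(-3)

The characteristic polynomial is
  det(x·I − A) = x^3 + 9*x^2 + 27*x + 27 = (x + 3)^3

Eigenvalues and multiplicities (the geometric multiplicity of λ is n − rank(A − λI), which equals the number of Jordan blocks for λ):
  λ = -3: algebraic multiplicity = 3, geometric multiplicity = 2

Determining the block sizes for each eigenvalue:
  λ = -3: 2 blocks summing to 3 forces exactly one block of size 2 and the rest size 1 → block sizes [2, 1]

Assembling the blocks gives a Jordan form
J =
  [-3,  1,  0]
  [ 0, -3,  0]
  [ 0,  0, -3]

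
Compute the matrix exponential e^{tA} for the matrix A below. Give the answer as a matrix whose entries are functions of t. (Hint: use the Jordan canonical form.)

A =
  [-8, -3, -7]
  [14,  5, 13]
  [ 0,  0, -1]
e^{tA} =
  [-6*exp(-t) + 7*exp(-2*t), -3*exp(-t) + 3*exp(-2*t), 3*t*exp(-t) - 10*exp(-t) + 10*exp(-2*t)]
  [14*exp(-t) - 14*exp(-2*t), 7*exp(-t) - 6*exp(-2*t), -7*t*exp(-t) + 20*exp(-t) - 20*exp(-2*t)]
  [0, 0, exp(-t)]

Strategy: write A = P · J · P⁻¹ where J is a Jordan canonical form, so e^{tA} = P · e^{tJ} · P⁻¹, and e^{tJ} can be computed block-by-block.

A has Jordan form
J =
  [-2,  0,  0]
  [ 0, -1,  1]
  [ 0,  0, -1]
(up to reordering of blocks).

Per-block formulas:
  For a 1×1 block at λ = -2: exp(t · [-2]) = [e^(-2t)].
  For a 2×2 Jordan block J_2(-1): exp(t · J_2(-1)) = e^(-1t)·(I + t·N), where N is the 2×2 nilpotent shift.

After assembling e^{tJ} and conjugating by P, we get:

e^{tA} =
  [-6*exp(-t) + 7*exp(-2*t), -3*exp(-t) + 3*exp(-2*t), 3*t*exp(-t) - 10*exp(-t) + 10*exp(-2*t)]
  [14*exp(-t) - 14*exp(-2*t), 7*exp(-t) - 6*exp(-2*t), -7*t*exp(-t) + 20*exp(-t) - 20*exp(-2*t)]
  [0, 0, exp(-t)]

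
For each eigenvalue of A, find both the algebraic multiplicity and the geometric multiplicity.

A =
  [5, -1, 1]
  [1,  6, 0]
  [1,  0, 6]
λ = 5: alg = 1, geom = 1; λ = 6: alg = 2, geom = 1

Step 1 — factor the characteristic polynomial to read off the algebraic multiplicities:
  χ_A(x) = (x - 6)^2*(x - 5)

Step 2 — compute geometric multiplicities via the rank-nullity identity g(λ) = n − rank(A − λI):
  rank(A − (5)·I) = 2, so dim ker(A − (5)·I) = n − 2 = 1
  rank(A − (6)·I) = 2, so dim ker(A − (6)·I) = n − 2 = 1

Summary:
  λ = 5: algebraic multiplicity = 1, geometric multiplicity = 1
  λ = 6: algebraic multiplicity = 2, geometric multiplicity = 1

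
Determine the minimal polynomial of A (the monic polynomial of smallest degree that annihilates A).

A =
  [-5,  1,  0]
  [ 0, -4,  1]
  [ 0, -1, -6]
x^3 + 15*x^2 + 75*x + 125

The characteristic polynomial is χ_A(x) = (x + 5)^3, so the eigenvalues are known. The minimal polynomial is
  m_A(x) = Π_λ (x − λ)^{k_λ}
where k_λ is the size of the *largest* Jordan block for λ (equivalently, the smallest k with (A − λI)^k v = 0 for every generalised eigenvector v of λ).

  λ = -5: largest Jordan block has size 3, contributing (x + 5)^3

So m_A(x) = (x + 5)^3 = x^3 + 15*x^2 + 75*x + 125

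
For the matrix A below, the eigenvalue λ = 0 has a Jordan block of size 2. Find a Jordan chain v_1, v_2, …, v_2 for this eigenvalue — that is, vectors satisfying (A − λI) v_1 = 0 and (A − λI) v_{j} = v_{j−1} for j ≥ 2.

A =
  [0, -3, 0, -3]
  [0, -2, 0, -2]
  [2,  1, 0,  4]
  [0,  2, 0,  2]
A Jordan chain for λ = 0 of length 2:
v_1 = (0, 0, 2, 0)ᵀ
v_2 = (1, 0, 0, 0)ᵀ

Let N = A − (0)·I. We want v_2 with N^2 v_2 = 0 but N^1 v_2 ≠ 0; then v_{j-1} := N · v_j for j = 2, …, 2.

Pick v_2 = (1, 0, 0, 0)ᵀ.
Then v_1 = N · v_2 = (0, 0, 2, 0)ᵀ.

Sanity check: (A − (0)·I) v_1 = (0, 0, 0, 0)ᵀ = 0. ✓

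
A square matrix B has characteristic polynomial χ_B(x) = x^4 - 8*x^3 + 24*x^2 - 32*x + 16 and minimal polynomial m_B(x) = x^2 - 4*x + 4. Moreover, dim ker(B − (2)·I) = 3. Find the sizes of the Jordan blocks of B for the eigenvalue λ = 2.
Block sizes for λ = 2: [2, 1, 1]

Step 1 — from the characteristic polynomial, algebraic multiplicity of λ = 2 is 4. From dim ker(B − (2)·I) = 3, there are exactly 3 Jordan blocks for λ = 2.
Step 2 — from the minimal polynomial, the factor (x − 2)^2 tells us the largest block for λ = 2 has size 2.
Step 3 — with total size 4, 3 blocks, and largest block 2, the block sizes (in nonincreasing order) are [2, 1, 1].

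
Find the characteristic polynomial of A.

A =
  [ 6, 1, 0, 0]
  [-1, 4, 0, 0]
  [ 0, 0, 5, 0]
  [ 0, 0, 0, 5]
x^4 - 20*x^3 + 150*x^2 - 500*x + 625

Expanding det(x·I − A) (e.g. by cofactor expansion or by noting that A is similar to its Jordan form J, which has the same characteristic polynomial as A) gives
  χ_A(x) = x^4 - 20*x^3 + 150*x^2 - 500*x + 625
which factors as (x - 5)^4. The eigenvalues (with algebraic multiplicities) are λ = 5 with multiplicity 4.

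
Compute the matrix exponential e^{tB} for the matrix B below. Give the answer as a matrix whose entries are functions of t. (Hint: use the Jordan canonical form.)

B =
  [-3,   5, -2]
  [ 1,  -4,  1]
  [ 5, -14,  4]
e^{tB} =
  [-t^2*exp(-t)/2 - 2*t*exp(-t) + exp(-t), 3*t^2*exp(-t)/2 + 5*t*exp(-t), -t^2*exp(-t)/2 - 2*t*exp(-t)]
  [t*exp(-t), -3*t*exp(-t) + exp(-t), t*exp(-t)]
  [t^2*exp(-t)/2 + 5*t*exp(-t), -3*t^2*exp(-t)/2 - 14*t*exp(-t), t^2*exp(-t)/2 + 5*t*exp(-t) + exp(-t)]

Strategy: write B = P · J · P⁻¹ where J is a Jordan canonical form, so e^{tB} = P · e^{tJ} · P⁻¹, and e^{tJ} can be computed block-by-block.

B has Jordan form
J =
  [-1,  1,  0]
  [ 0, -1,  1]
  [ 0,  0, -1]
(up to reordering of blocks).

Per-block formulas:
  For a 3×3 Jordan block J_3(-1): exp(t · J_3(-1)) = e^(-1t)·(I + t·N + (t^2/2)·N^2), where N is the 3×3 nilpotent shift.

After assembling e^{tJ} and conjugating by P, we get:

e^{tB} =
  [-t^2*exp(-t)/2 - 2*t*exp(-t) + exp(-t), 3*t^2*exp(-t)/2 + 5*t*exp(-t), -t^2*exp(-t)/2 - 2*t*exp(-t)]
  [t*exp(-t), -3*t*exp(-t) + exp(-t), t*exp(-t)]
  [t^2*exp(-t)/2 + 5*t*exp(-t), -3*t^2*exp(-t)/2 - 14*t*exp(-t), t^2*exp(-t)/2 + 5*t*exp(-t) + exp(-t)]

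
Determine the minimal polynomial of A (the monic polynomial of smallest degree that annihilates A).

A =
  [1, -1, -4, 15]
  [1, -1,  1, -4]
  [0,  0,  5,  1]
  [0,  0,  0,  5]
x^4 - 10*x^3 + 25*x^2

The characteristic polynomial is χ_A(x) = x^2*(x - 5)^2, so the eigenvalues are known. The minimal polynomial is
  m_A(x) = Π_λ (x − λ)^{k_λ}
where k_λ is the size of the *largest* Jordan block for λ (equivalently, the smallest k with (A − λI)^k v = 0 for every generalised eigenvector v of λ).

  λ = 0: largest Jordan block has size 2, contributing (x − 0)^2
  λ = 5: largest Jordan block has size 2, contributing (x − 5)^2

So m_A(x) = x^2*(x - 5)^2 = x^4 - 10*x^3 + 25*x^2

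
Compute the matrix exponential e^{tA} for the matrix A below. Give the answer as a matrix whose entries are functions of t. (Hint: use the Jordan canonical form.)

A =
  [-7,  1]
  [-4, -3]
e^{tA} =
  [-2*t*exp(-5*t) + exp(-5*t), t*exp(-5*t)]
  [-4*t*exp(-5*t), 2*t*exp(-5*t) + exp(-5*t)]

Strategy: write A = P · J · P⁻¹ where J is a Jordan canonical form, so e^{tA} = P · e^{tJ} · P⁻¹, and e^{tJ} can be computed block-by-block.

A has Jordan form
J =
  [-5,  1]
  [ 0, -5]
(up to reordering of blocks).

Per-block formulas:
  For a 2×2 Jordan block J_2(-5): exp(t · J_2(-5)) = e^(-5t)·(I + t·N), where N is the 2×2 nilpotent shift.

After assembling e^{tJ} and conjugating by P, we get:

e^{tA} =
  [-2*t*exp(-5*t) + exp(-5*t), t*exp(-5*t)]
  [-4*t*exp(-5*t), 2*t*exp(-5*t) + exp(-5*t)]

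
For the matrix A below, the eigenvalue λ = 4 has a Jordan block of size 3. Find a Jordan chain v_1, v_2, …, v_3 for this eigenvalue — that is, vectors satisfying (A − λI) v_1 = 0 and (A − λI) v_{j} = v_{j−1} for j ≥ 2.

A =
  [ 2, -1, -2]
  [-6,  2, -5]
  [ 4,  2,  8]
A Jordan chain for λ = 4 of length 3:
v_1 = (2, 4, -4)ᵀ
v_2 = (-2, -6, 4)ᵀ
v_3 = (1, 0, 0)ᵀ

Let N = A − (4)·I. We want v_3 with N^3 v_3 = 0 but N^2 v_3 ≠ 0; then v_{j-1} := N · v_j for j = 3, …, 2.

Pick v_3 = (1, 0, 0)ᵀ.
Then v_2 = N · v_3 = (-2, -6, 4)ᵀ.
Then v_1 = N · v_2 = (2, 4, -4)ᵀ.

Sanity check: (A − (4)·I) v_1 = (0, 0, 0)ᵀ = 0. ✓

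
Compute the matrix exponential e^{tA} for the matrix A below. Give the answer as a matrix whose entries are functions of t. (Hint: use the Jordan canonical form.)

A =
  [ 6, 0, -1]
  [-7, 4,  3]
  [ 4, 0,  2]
e^{tA} =
  [2*t*exp(4*t) + exp(4*t), 0, -t*exp(4*t)]
  [-t^2*exp(4*t) - 7*t*exp(4*t), exp(4*t), t^2*exp(4*t)/2 + 3*t*exp(4*t)]
  [4*t*exp(4*t), 0, -2*t*exp(4*t) + exp(4*t)]

Strategy: write A = P · J · P⁻¹ where J is a Jordan canonical form, so e^{tA} = P · e^{tJ} · P⁻¹, and e^{tJ} can be computed block-by-block.

A has Jordan form
J =
  [4, 1, 0]
  [0, 4, 1]
  [0, 0, 4]
(up to reordering of blocks).

Per-block formulas:
  For a 3×3 Jordan block J_3(4): exp(t · J_3(4)) = e^(4t)·(I + t·N + (t^2/2)·N^2), where N is the 3×3 nilpotent shift.

After assembling e^{tJ} and conjugating by P, we get:

e^{tA} =
  [2*t*exp(4*t) + exp(4*t), 0, -t*exp(4*t)]
  [-t^2*exp(4*t) - 7*t*exp(4*t), exp(4*t), t^2*exp(4*t)/2 + 3*t*exp(4*t)]
  [4*t*exp(4*t), 0, -2*t*exp(4*t) + exp(4*t)]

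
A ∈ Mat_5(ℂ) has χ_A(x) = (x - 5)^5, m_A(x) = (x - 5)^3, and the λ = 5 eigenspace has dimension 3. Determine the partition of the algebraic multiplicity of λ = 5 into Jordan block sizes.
Block sizes for λ = 5: [3, 1, 1]

Step 1 — from the characteristic polynomial, algebraic multiplicity of λ = 5 is 5. From dim ker(A − (5)·I) = 3, there are exactly 3 Jordan blocks for λ = 5.
Step 2 — from the minimal polynomial, the factor (x − 5)^3 tells us the largest block for λ = 5 has size 3.
Step 3 — with total size 5, 3 blocks, and largest block 3, the block sizes (in nonincreasing order) are [3, 1, 1].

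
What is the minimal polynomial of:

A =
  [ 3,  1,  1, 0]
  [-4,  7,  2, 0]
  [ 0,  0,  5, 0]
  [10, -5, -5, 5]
x^2 - 10*x + 25

The characteristic polynomial is χ_A(x) = (x - 5)^4, so the eigenvalues are known. The minimal polynomial is
  m_A(x) = Π_λ (x − λ)^{k_λ}
where k_λ is the size of the *largest* Jordan block for λ (equivalently, the smallest k with (A − λI)^k v = 0 for every generalised eigenvector v of λ).

  λ = 5: largest Jordan block has size 2, contributing (x − 5)^2

So m_A(x) = (x - 5)^2 = x^2 - 10*x + 25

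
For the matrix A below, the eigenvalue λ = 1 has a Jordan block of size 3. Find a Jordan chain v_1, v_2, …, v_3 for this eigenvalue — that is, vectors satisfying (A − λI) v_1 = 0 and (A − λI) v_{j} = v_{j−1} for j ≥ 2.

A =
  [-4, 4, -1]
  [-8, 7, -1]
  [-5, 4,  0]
A Jordan chain for λ = 1 of length 3:
v_1 = (-2, -3, -2)ᵀ
v_2 = (-5, -8, -5)ᵀ
v_3 = (1, 0, 0)ᵀ

Let N = A − (1)·I. We want v_3 with N^3 v_3 = 0 but N^2 v_3 ≠ 0; then v_{j-1} := N · v_j for j = 3, …, 2.

Pick v_3 = (1, 0, 0)ᵀ.
Then v_2 = N · v_3 = (-5, -8, -5)ᵀ.
Then v_1 = N · v_2 = (-2, -3, -2)ᵀ.

Sanity check: (A − (1)·I) v_1 = (0, 0, 0)ᵀ = 0. ✓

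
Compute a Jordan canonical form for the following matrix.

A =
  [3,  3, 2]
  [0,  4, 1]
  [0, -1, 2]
J_3(3)

The characteristic polynomial is
  det(x·I − A) = x^3 - 9*x^2 + 27*x - 27 = (x - 3)^3

Eigenvalues and multiplicities (the geometric multiplicity of λ is n − rank(A − λI), which equals the number of Jordan blocks for λ):
  λ = 3: algebraic multiplicity = 3, geometric multiplicity = 1

Determining the block sizes for each eigenvalue:
  λ = 3: one block (gm = 1), so the single block has size am = 3 → block sizes [3]

Assembling the blocks gives a Jordan form
J =
  [3, 1, 0]
  [0, 3, 1]
  [0, 0, 3]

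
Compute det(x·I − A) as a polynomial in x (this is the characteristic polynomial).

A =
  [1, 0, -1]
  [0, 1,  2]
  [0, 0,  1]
x^3 - 3*x^2 + 3*x - 1

Expanding det(x·I − A) (e.g. by cofactor expansion or by noting that A is similar to its Jordan form J, which has the same characteristic polynomial as A) gives
  χ_A(x) = x^3 - 3*x^2 + 3*x - 1
which factors as (x - 1)^3. The eigenvalues (with algebraic multiplicities) are λ = 1 with multiplicity 3.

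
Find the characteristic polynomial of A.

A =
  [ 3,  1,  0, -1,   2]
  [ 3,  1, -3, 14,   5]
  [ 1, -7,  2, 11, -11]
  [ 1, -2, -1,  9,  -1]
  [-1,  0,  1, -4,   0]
x^5 - 15*x^4 + 90*x^3 - 270*x^2 + 405*x - 243

Expanding det(x·I − A) (e.g. by cofactor expansion or by noting that A is similar to its Jordan form J, which has the same characteristic polynomial as A) gives
  χ_A(x) = x^5 - 15*x^4 + 90*x^3 - 270*x^2 + 405*x - 243
which factors as (x - 3)^5. The eigenvalues (with algebraic multiplicities) are λ = 3 with multiplicity 5.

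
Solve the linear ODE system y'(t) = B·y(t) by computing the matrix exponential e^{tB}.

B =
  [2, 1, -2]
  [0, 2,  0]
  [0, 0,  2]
e^{tB} =
  [exp(2*t), t*exp(2*t), -2*t*exp(2*t)]
  [0, exp(2*t), 0]
  [0, 0, exp(2*t)]

Strategy: write B = P · J · P⁻¹ where J is a Jordan canonical form, so e^{tB} = P · e^{tJ} · P⁻¹, and e^{tJ} can be computed block-by-block.

B has Jordan form
J =
  [2, 1, 0]
  [0, 2, 0]
  [0, 0, 2]
(up to reordering of blocks).

Per-block formulas:
  For a 2×2 Jordan block J_2(2): exp(t · J_2(2)) = e^(2t)·(I + t·N), where N is the 2×2 nilpotent shift.
  For a 1×1 block at λ = 2: exp(t · [2]) = [e^(2t)].

After assembling e^{tJ} and conjugating by P, we get:

e^{tB} =
  [exp(2*t), t*exp(2*t), -2*t*exp(2*t)]
  [0, exp(2*t), 0]
  [0, 0, exp(2*t)]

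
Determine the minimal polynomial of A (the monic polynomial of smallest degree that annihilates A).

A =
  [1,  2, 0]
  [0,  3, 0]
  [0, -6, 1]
x^2 - 4*x + 3

The characteristic polynomial is χ_A(x) = (x - 3)*(x - 1)^2, so the eigenvalues are known. The minimal polynomial is
  m_A(x) = Π_λ (x − λ)^{k_λ}
where k_λ is the size of the *largest* Jordan block for λ (equivalently, the smallest k with (A − λI)^k v = 0 for every generalised eigenvector v of λ).

  λ = 1: largest Jordan block has size 1, contributing (x − 1)
  λ = 3: largest Jordan block has size 1, contributing (x − 3)

So m_A(x) = (x - 3)*(x - 1) = x^2 - 4*x + 3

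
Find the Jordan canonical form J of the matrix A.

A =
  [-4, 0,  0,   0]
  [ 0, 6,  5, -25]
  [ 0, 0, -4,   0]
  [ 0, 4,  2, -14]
J_2(-4) ⊕ J_1(-4) ⊕ J_1(-4)

The characteristic polynomial is
  det(x·I − A) = x^4 + 16*x^3 + 96*x^2 + 256*x + 256 = (x + 4)^4

Eigenvalues and multiplicities (the geometric multiplicity of λ is n − rank(A − λI), which equals the number of Jordan blocks for λ):
  λ = -4: algebraic multiplicity = 4, geometric multiplicity = 3

Determining the block sizes for each eigenvalue:
  λ = -4: 3 blocks summing to 4 forces exactly one block of size 2 and the rest size 1 → block sizes [2, 1, 1]

Assembling the blocks gives a Jordan form
J =
  [-4,  1,  0,  0]
  [ 0, -4,  0,  0]
  [ 0,  0, -4,  0]
  [ 0,  0,  0, -4]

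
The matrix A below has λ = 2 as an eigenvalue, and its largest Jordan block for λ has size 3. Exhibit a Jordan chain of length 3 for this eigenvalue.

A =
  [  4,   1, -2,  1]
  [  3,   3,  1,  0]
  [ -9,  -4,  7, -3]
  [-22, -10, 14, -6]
A Jordan chain for λ = 2 of length 3:
v_1 = (3, 0, -9, -24)ᵀ
v_2 = (2, 3, -9, -22)ᵀ
v_3 = (1, 0, 0, 0)ᵀ

Let N = A − (2)·I. We want v_3 with N^3 v_3 = 0 but N^2 v_3 ≠ 0; then v_{j-1} := N · v_j for j = 3, …, 2.

Pick v_3 = (1, 0, 0, 0)ᵀ.
Then v_2 = N · v_3 = (2, 3, -9, -22)ᵀ.
Then v_1 = N · v_2 = (3, 0, -9, -24)ᵀ.

Sanity check: (A − (2)·I) v_1 = (0, 0, 0, 0)ᵀ = 0. ✓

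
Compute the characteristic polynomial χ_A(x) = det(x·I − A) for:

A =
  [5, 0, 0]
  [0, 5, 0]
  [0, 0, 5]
x^3 - 15*x^2 + 75*x - 125

Expanding det(x·I − A) (e.g. by cofactor expansion or by noting that A is similar to its Jordan form J, which has the same characteristic polynomial as A) gives
  χ_A(x) = x^3 - 15*x^2 + 75*x - 125
which factors as (x - 5)^3. The eigenvalues (with algebraic multiplicities) are λ = 5 with multiplicity 3.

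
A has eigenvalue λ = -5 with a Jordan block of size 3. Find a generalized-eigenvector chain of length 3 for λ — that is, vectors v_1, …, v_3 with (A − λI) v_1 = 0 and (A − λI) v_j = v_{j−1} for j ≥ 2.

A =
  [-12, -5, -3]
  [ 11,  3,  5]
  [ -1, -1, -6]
A Jordan chain for λ = -5 of length 3:
v_1 = (-3, 6, -3)ᵀ
v_2 = (-7, 11, -1)ᵀ
v_3 = (1, 0, 0)ᵀ

Let N = A − (-5)·I. We want v_3 with N^3 v_3 = 0 but N^2 v_3 ≠ 0; then v_{j-1} := N · v_j for j = 3, …, 2.

Pick v_3 = (1, 0, 0)ᵀ.
Then v_2 = N · v_3 = (-7, 11, -1)ᵀ.
Then v_1 = N · v_2 = (-3, 6, -3)ᵀ.

Sanity check: (A − (-5)·I) v_1 = (0, 0, 0)ᵀ = 0. ✓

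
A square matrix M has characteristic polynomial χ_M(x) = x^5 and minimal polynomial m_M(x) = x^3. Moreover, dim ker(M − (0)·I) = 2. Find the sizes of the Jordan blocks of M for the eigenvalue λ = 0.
Block sizes for λ = 0: [3, 2]

Step 1 — from the characteristic polynomial, algebraic multiplicity of λ = 0 is 5. From dim ker(M − (0)·I) = 2, there are exactly 2 Jordan blocks for λ = 0.
Step 2 — from the minimal polynomial, the factor (x − 0)^3 tells us the largest block for λ = 0 has size 3.
Step 3 — with total size 5, 2 blocks, and largest block 3, the block sizes (in nonincreasing order) are [3, 2].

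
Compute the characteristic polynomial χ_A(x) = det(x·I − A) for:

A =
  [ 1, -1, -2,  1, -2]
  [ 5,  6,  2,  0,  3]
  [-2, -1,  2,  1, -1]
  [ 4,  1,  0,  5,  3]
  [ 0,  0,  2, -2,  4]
x^5 - 18*x^4 + 128*x^3 - 448*x^2 + 768*x - 512

Expanding det(x·I − A) (e.g. by cofactor expansion or by noting that A is similar to its Jordan form J, which has the same characteristic polynomial as A) gives
  χ_A(x) = x^5 - 18*x^4 + 128*x^3 - 448*x^2 + 768*x - 512
which factors as (x - 4)^4*(x - 2). The eigenvalues (with algebraic multiplicities) are λ = 2 with multiplicity 1, λ = 4 with multiplicity 4.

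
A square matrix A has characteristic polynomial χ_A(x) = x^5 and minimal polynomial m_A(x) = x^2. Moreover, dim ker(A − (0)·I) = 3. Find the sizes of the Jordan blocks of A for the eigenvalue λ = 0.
Block sizes for λ = 0: [2, 2, 1]

Step 1 — from the characteristic polynomial, algebraic multiplicity of λ = 0 is 5. From dim ker(A − (0)·I) = 3, there are exactly 3 Jordan blocks for λ = 0.
Step 2 — from the minimal polynomial, the factor (x − 0)^2 tells us the largest block for λ = 0 has size 2.
Step 3 — with total size 5, 3 blocks, and largest block 2, the block sizes (in nonincreasing order) are [2, 2, 1].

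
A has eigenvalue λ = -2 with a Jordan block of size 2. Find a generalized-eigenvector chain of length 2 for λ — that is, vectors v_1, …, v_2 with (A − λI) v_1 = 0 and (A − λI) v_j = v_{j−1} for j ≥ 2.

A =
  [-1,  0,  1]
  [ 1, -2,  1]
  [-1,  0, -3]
A Jordan chain for λ = -2 of length 2:
v_1 = (1, 1, -1)ᵀ
v_2 = (1, 0, 0)ᵀ

Let N = A − (-2)·I. We want v_2 with N^2 v_2 = 0 but N^1 v_2 ≠ 0; then v_{j-1} := N · v_j for j = 2, …, 2.

Pick v_2 = (1, 0, 0)ᵀ.
Then v_1 = N · v_2 = (1, 1, -1)ᵀ.

Sanity check: (A − (-2)·I) v_1 = (0, 0, 0)ᵀ = 0. ✓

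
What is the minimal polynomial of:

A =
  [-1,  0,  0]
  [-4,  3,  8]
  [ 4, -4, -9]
x^2 + 6*x + 5

The characteristic polynomial is χ_A(x) = (x + 1)^2*(x + 5), so the eigenvalues are known. The minimal polynomial is
  m_A(x) = Π_λ (x − λ)^{k_λ}
where k_λ is the size of the *largest* Jordan block for λ (equivalently, the smallest k with (A − λI)^k v = 0 for every generalised eigenvector v of λ).

  λ = -5: largest Jordan block has size 1, contributing (x + 5)
  λ = -1: largest Jordan block has size 1, contributing (x + 1)

So m_A(x) = (x + 1)*(x + 5) = x^2 + 6*x + 5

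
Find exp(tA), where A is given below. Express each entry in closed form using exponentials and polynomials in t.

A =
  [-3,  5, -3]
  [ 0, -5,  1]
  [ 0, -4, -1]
e^{tA} =
  [exp(-3*t), t^2*exp(-3*t) + 5*t*exp(-3*t), -t^2*exp(-3*t)/2 - 3*t*exp(-3*t)]
  [0, -2*t*exp(-3*t) + exp(-3*t), t*exp(-3*t)]
  [0, -4*t*exp(-3*t), 2*t*exp(-3*t) + exp(-3*t)]

Strategy: write A = P · J · P⁻¹ where J is a Jordan canonical form, so e^{tA} = P · e^{tJ} · P⁻¹, and e^{tJ} can be computed block-by-block.

A has Jordan form
J =
  [-3,  1,  0]
  [ 0, -3,  1]
  [ 0,  0, -3]
(up to reordering of blocks).

Per-block formulas:
  For a 3×3 Jordan block J_3(-3): exp(t · J_3(-3)) = e^(-3t)·(I + t·N + (t^2/2)·N^2), where N is the 3×3 nilpotent shift.

After assembling e^{tJ} and conjugating by P, we get:

e^{tA} =
  [exp(-3*t), t^2*exp(-3*t) + 5*t*exp(-3*t), -t^2*exp(-3*t)/2 - 3*t*exp(-3*t)]
  [0, -2*t*exp(-3*t) + exp(-3*t), t*exp(-3*t)]
  [0, -4*t*exp(-3*t), 2*t*exp(-3*t) + exp(-3*t)]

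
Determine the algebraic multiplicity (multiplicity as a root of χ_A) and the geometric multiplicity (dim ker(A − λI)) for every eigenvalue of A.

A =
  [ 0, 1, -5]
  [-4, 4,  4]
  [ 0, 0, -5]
λ = -5: alg = 1, geom = 1; λ = 2: alg = 2, geom = 1

Step 1 — factor the characteristic polynomial to read off the algebraic multiplicities:
  χ_A(x) = (x - 2)^2*(x + 5)

Step 2 — compute geometric multiplicities via the rank-nullity identity g(λ) = n − rank(A − λI):
  rank(A − (-5)·I) = 2, so dim ker(A − (-5)·I) = n − 2 = 1
  rank(A − (2)·I) = 2, so dim ker(A − (2)·I) = n − 2 = 1

Summary:
  λ = -5: algebraic multiplicity = 1, geometric multiplicity = 1
  λ = 2: algebraic multiplicity = 2, geometric multiplicity = 1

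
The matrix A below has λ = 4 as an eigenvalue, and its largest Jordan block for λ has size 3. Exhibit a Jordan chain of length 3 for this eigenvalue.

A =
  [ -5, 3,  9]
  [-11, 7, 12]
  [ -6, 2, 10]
A Jordan chain for λ = 4 of length 3:
v_1 = (-6, -6, -4)ᵀ
v_2 = (-9, -11, -6)ᵀ
v_3 = (1, 0, 0)ᵀ

Let N = A − (4)·I. We want v_3 with N^3 v_3 = 0 but N^2 v_3 ≠ 0; then v_{j-1} := N · v_j for j = 3, …, 2.

Pick v_3 = (1, 0, 0)ᵀ.
Then v_2 = N · v_3 = (-9, -11, -6)ᵀ.
Then v_1 = N · v_2 = (-6, -6, -4)ᵀ.

Sanity check: (A − (4)·I) v_1 = (0, 0, 0)ᵀ = 0. ✓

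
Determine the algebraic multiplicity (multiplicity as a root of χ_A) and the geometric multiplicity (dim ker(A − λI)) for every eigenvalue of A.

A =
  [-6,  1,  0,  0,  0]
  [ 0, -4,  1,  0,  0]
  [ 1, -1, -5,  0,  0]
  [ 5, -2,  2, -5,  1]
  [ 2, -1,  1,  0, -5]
λ = -5: alg = 5, geom = 2

Step 1 — factor the characteristic polynomial to read off the algebraic multiplicities:
  χ_A(x) = (x + 5)^5

Step 2 — compute geometric multiplicities via the rank-nullity identity g(λ) = n − rank(A − λI):
  rank(A − (-5)·I) = 3, so dim ker(A − (-5)·I) = n − 3 = 2

Summary:
  λ = -5: algebraic multiplicity = 5, geometric multiplicity = 2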